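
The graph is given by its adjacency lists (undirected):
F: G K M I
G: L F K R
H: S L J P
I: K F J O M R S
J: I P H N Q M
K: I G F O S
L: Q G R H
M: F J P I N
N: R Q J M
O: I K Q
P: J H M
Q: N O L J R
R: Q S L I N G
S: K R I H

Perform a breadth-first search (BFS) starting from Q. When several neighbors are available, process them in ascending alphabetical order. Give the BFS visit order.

Visit Q; enqueue J, L, N, O, R → queue [J, L, N, O, R]
Visit J; enqueue H, I, M, P → queue [L, N, O, R, H, I, M, P]
Visit L; enqueue G → queue [N, O, R, H, I, M, P, G]
Visit N → queue [O, R, H, I, M, P, G]
Visit O; enqueue K → queue [R, H, I, M, P, G, K]
Visit R; enqueue S → queue [H, I, M, P, G, K, S]
Visit H → queue [I, M, P, G, K, S]
Visit I; enqueue F → queue [M, P, G, K, S, F]
Visit M → queue [P, G, K, S, F]
Visit P → queue [G, K, S, F]
Visit G → queue [K, S, F]
Visit K → queue [S, F]
Visit S → queue [F]
Visit F → queue []

Q J L N O R H I M P G K S F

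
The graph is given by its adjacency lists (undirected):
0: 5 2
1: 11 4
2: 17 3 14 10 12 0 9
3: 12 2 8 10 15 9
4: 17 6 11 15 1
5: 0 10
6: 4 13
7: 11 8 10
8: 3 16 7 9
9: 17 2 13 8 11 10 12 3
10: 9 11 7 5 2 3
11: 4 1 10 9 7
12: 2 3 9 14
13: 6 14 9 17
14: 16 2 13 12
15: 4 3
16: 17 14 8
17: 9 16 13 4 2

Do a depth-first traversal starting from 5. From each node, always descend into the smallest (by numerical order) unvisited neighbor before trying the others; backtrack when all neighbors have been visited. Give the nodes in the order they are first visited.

5, 0, 2, 3, 8, 7, 10, 9, 11, 1, 4, 6, 13, 14, 12, 16, 17, 15

Visit 5
5 → 0
0 → 2
2 → 3
3 → 8
8 → 7
7 → 10
10 → 9
9 → 11
11 → 1
1 → 4
4 → 6
6 → 13
13 → 14
14 → 12
14 → 16
16 → 17
4 → 15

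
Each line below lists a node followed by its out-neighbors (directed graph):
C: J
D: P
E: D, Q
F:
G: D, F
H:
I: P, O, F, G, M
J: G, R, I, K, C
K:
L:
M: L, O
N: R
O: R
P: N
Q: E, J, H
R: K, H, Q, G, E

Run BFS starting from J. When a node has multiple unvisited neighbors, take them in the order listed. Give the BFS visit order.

J, G, R, I, K, C, D, F, H, Q, E, P, O, M, N, L

Visit J; enqueue G, R, I, K, C → queue [G, R, I, K, C]
Visit G; enqueue D, F → queue [R, I, K, C, D, F]
Visit R; enqueue H, Q, E → queue [I, K, C, D, F, H, Q, E]
Visit I; enqueue P, O, M → queue [K, C, D, F, H, Q, E, P, O, M]
Visit K → queue [C, D, F, H, Q, E, P, O, M]
Visit C → queue [D, F, H, Q, E, P, O, M]
Visit D → queue [F, H, Q, E, P, O, M]
Visit F → queue [H, Q, E, P, O, M]
Visit H → queue [Q, E, P, O, M]
Visit Q → queue [E, P, O, M]
Visit E → queue [P, O, M]
Visit P; enqueue N → queue [O, M, N]
Visit O → queue [M, N]
Visit M; enqueue L → queue [N, L]
Visit N → queue [L]
Visit L → queue []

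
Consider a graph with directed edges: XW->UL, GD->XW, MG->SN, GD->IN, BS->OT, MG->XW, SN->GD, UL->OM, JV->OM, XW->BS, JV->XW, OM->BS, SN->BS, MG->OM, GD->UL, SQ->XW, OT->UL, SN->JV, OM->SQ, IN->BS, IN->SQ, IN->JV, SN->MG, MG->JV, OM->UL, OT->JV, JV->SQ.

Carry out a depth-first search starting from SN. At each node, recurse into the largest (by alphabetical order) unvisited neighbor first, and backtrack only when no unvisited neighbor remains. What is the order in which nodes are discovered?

SN, MG, XW, UL, OM, SQ, BS, OT, JV, GD, IN

Visit SN
SN → MG
MG → XW
XW → UL
UL → OM
OM → SQ
OM → BS
BS → OT
OT → JV
SN → GD
GD → IN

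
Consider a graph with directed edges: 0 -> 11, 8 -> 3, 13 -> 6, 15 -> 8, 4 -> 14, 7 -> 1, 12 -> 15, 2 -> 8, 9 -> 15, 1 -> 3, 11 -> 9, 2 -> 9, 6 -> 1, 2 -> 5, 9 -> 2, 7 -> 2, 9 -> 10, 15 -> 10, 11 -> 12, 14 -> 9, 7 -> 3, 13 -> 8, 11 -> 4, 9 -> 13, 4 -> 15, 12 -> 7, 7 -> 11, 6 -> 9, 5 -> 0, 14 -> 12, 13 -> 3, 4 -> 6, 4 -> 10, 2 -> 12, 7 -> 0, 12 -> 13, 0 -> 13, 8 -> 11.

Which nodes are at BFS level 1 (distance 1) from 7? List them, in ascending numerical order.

Level 0: 7
Level 1: 0, 1, 2, 3, 11
Level 2: 4, 5, 8, 9, 12, 13
Level 3: 6, 10, 14, 15

0, 1, 2, 3, 11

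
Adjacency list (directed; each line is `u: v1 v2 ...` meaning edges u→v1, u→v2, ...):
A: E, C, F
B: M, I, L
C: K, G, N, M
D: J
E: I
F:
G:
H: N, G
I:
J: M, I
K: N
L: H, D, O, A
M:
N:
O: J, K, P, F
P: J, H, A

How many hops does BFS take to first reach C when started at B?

3

Level 0: B
Level 1: I, L, M
Level 2: A, D, H, O
Level 3: C, E, F, G, J, K, N, P
C first appears at level 3.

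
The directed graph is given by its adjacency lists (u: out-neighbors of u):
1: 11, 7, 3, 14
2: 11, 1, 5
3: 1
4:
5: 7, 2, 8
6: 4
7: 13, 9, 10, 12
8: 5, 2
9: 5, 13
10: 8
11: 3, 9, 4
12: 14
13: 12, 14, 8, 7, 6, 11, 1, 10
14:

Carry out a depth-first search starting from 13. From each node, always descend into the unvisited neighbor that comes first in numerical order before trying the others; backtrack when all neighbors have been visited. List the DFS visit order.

13 1 3 7 9 5 2 11 4 8 10 12 14 6

Visit 13
13 → 1
1 → 3
1 → 7
7 → 9
9 → 5
5 → 2
2 → 11
11 → 4
5 → 8
7 → 10
7 → 12
12 → 14
13 → 6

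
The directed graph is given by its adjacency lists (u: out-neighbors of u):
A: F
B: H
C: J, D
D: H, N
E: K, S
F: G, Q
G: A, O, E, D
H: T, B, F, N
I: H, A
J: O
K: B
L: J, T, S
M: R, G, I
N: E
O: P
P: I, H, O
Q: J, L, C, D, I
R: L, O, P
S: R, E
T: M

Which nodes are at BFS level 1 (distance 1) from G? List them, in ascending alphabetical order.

A, D, E, O

Level 0: G
Level 1: A, D, E, O
Level 2: F, H, K, N, P, S
Level 3: B, I, Q, R, T
Level 4: C, J, L, M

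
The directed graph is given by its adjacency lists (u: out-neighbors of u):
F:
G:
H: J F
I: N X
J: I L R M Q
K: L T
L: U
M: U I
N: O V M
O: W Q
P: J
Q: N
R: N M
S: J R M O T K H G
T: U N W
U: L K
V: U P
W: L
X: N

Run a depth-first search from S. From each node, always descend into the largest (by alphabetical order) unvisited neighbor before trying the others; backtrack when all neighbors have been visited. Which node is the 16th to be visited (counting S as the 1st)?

Visit S
S → T
T → W
W → L
L → U
U → K
T → N
N → V
V → P
P → J
J → R
R → M
M → I
I → X
J → Q
N → O
S → H
H → F
S → G

Visit order: S, T, W, L, U, K, N, V, P, J, R, M, I, X, Q, O, H, F, G

O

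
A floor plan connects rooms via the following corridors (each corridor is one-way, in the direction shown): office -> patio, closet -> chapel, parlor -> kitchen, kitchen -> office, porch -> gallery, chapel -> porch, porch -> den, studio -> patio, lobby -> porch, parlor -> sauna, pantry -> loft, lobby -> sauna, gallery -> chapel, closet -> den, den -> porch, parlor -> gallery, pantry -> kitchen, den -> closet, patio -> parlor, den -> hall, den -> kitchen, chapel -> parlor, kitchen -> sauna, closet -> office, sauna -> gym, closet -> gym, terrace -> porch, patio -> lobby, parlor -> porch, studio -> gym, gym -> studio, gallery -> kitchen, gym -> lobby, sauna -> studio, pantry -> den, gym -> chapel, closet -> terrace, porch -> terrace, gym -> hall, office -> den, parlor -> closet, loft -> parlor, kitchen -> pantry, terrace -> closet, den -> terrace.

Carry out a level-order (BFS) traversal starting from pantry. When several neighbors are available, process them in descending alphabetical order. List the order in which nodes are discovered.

pantry loft kitchen den parlor sauna office terrace porch hall closet gallery studio gym patio chapel lobby

Visit pantry; enqueue loft, kitchen, den → queue [loft, kitchen, den]
Visit loft; enqueue parlor → queue [kitchen, den, parlor]
Visit kitchen; enqueue sauna, office → queue [den, parlor, sauna, office]
Visit den; enqueue terrace, porch, hall, closet → queue [parlor, sauna, office, terrace, porch, hall, closet]
Visit parlor; enqueue gallery → queue [sauna, office, terrace, porch, hall, closet, gallery]
Visit sauna; enqueue studio, gym → queue [office, terrace, porch, hall, closet, gallery, studio, gym]
Visit office; enqueue patio → queue [terrace, porch, hall, closet, gallery, studio, gym, patio]
Visit terrace → queue [porch, hall, closet, gallery, studio, gym, patio]
Visit porch → queue [hall, closet, gallery, studio, gym, patio]
Visit hall → queue [closet, gallery, studio, gym, patio]
Visit closet; enqueue chapel → queue [gallery, studio, gym, patio, chapel]
Visit gallery → queue [studio, gym, patio, chapel]
Visit studio → queue [gym, patio, chapel]
Visit gym; enqueue lobby → queue [patio, chapel, lobby]
Visit patio → queue [chapel, lobby]
Visit chapel → queue [lobby]
Visit lobby → queue []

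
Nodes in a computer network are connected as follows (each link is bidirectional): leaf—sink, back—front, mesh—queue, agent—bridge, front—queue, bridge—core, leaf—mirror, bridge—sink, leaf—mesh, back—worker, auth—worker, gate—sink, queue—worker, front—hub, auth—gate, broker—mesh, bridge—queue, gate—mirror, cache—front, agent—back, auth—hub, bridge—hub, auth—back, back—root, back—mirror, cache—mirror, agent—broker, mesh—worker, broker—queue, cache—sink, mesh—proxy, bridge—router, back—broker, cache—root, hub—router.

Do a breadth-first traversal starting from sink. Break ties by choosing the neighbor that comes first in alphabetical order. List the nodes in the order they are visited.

sink bridge cache gate leaf agent core hub queue router front mirror root auth mesh back broker worker proxy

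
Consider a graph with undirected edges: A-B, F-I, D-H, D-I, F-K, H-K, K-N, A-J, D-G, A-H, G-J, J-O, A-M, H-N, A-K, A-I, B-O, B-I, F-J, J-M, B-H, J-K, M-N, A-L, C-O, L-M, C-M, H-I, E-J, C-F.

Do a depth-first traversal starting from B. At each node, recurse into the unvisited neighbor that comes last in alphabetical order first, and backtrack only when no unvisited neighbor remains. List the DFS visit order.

Visit B
B → O
O → J
J → M
M → N
N → K
K → H
H → I
I → F
F → C
I → D
D → G
I → A
A → L
J → E

B, O, J, M, N, K, H, I, F, C, D, G, A, L, E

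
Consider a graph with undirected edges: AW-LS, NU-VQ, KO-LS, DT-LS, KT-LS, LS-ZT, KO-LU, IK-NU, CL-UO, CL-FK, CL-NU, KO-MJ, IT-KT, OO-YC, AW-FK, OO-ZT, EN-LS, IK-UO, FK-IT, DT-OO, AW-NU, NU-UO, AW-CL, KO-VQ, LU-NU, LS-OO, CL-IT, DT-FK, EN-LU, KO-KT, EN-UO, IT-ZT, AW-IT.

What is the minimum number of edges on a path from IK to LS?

Level 0: IK
Level 1: NU, UO
Level 2: AW, CL, EN, LU, VQ
Level 3: FK, IT, KO, LS
Level 4: DT, KT, MJ, OO, ZT
Level 5: YC
LS first appears at level 3.

3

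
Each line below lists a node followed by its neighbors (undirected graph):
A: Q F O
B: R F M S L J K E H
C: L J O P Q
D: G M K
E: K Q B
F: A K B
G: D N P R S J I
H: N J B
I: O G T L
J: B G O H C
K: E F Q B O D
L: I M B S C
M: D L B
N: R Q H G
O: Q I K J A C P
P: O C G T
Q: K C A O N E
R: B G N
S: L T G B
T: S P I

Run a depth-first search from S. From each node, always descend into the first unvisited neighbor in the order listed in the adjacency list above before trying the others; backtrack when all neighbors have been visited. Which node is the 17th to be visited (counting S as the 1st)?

P

Visit S
S → L
L → I
I → O
O → Q
Q → K
K → E
E → B
B → R
R → G
G → D
D → M
G → N
N → H
H → J
J → C
C → P
P → T
B → F
F → A

Visit order: S, L, I, O, Q, K, E, B, R, G, D, M, N, H, J, C, P, T, F, A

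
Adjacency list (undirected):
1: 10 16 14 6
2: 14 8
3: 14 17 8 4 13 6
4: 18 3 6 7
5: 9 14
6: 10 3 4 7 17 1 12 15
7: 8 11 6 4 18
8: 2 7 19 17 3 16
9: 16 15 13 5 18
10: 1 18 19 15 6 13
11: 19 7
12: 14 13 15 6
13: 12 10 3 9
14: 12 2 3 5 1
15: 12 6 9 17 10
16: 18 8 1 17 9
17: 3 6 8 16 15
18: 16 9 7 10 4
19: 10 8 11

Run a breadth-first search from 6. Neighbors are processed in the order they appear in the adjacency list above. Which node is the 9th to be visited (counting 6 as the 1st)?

Visit 6; enqueue 10, 3, 4, 7, 17, 1, 12, 15 → queue [10, 3, 4, 7, 17, 1, 12, 15]
Visit 10; enqueue 18, 19, 13 → queue [3, 4, 7, 17, 1, 12, 15, 18, 19, 13]
Visit 3; enqueue 14, 8 → queue [4, 7, 17, 1, 12, 15, 18, 19, 13, 14, 8]
Visit 4 → queue [7, 17, 1, 12, 15, 18, 19, 13, 14, 8]
Visit 7; enqueue 11 → queue [17, 1, 12, 15, 18, 19, 13, 14, 8, 11]
Visit 17; enqueue 16 → queue [1, 12, 15, 18, 19, 13, 14, 8, 11, 16]
Visit 1 → queue [12, 15, 18, 19, 13, 14, 8, 11, 16]
Visit 12 → queue [15, 18, 19, 13, 14, 8, 11, 16]
Visit 15; enqueue 9 → queue [18, 19, 13, 14, 8, 11, 16, 9]
Visit 18 → queue [19, 13, 14, 8, 11, 16, 9]
Visit 19 → queue [13, 14, 8, 11, 16, 9]
Visit 13 → queue [14, 8, 11, 16, 9]
Visit 14; enqueue 2, 5 → queue [8, 11, 16, 9, 2, 5]
Visit 8 → queue [11, 16, 9, 2, 5]
Visit 11 → queue [16, 9, 2, 5]
Visit 16 → queue [9, 2, 5]
Visit 9 → queue [2, 5]
Visit 2 → queue [5]
Visit 5 → queue []

Visit order: 6, 10, 3, 4, 7, 17, 1, 12, 15, 18, 19, 13, 14, 8, 11, 16, 9, 2, 5

15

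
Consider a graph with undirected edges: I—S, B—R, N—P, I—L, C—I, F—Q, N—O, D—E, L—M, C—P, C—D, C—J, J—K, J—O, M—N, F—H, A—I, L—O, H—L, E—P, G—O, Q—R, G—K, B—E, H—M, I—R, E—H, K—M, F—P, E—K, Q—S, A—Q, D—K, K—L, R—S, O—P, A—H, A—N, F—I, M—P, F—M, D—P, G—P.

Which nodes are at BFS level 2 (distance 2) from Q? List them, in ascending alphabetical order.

B, H, I, M, N, P

Level 0: Q
Level 1: A, F, R, S
Level 2: B, H, I, M, N, P
Level 3: C, D, E, G, K, L, O
Level 4: J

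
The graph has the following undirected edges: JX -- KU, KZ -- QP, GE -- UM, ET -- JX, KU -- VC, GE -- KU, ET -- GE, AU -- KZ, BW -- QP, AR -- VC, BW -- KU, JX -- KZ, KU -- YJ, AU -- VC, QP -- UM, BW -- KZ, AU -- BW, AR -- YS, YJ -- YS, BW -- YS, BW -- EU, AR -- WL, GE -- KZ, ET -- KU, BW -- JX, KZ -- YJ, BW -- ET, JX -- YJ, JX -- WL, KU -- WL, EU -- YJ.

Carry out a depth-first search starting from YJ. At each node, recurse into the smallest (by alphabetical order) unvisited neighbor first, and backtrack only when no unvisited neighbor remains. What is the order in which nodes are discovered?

Visit YJ
YJ → EU
EU → BW
BW → AU
AU → KZ
KZ → GE
GE → ET
ET → JX
JX → KU
KU → VC
VC → AR
AR → WL
AR → YS
GE → UM
UM → QP

YJ, EU, BW, AU, KZ, GE, ET, JX, KU, VC, AR, WL, YS, UM, QP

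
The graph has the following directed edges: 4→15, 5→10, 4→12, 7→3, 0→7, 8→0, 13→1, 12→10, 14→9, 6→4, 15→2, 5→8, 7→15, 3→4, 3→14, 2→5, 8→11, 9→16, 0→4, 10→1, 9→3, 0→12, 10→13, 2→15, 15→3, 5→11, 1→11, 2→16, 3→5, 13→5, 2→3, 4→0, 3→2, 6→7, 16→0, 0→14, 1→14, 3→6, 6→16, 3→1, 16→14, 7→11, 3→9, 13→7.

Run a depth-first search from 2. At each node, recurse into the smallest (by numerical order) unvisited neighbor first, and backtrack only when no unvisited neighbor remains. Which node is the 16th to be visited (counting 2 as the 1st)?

Visit 2
2 → 3
3 → 1
1 → 11
1 → 14
14 → 9
9 → 16
16 → 0
0 → 4
4 → 12
12 → 10
10 → 13
13 → 5
5 → 8
13 → 7
7 → 15
3 → 6

Visit order: 2, 3, 1, 11, 14, 9, 16, 0, 4, 12, 10, 13, 5, 8, 7, 15, 6

15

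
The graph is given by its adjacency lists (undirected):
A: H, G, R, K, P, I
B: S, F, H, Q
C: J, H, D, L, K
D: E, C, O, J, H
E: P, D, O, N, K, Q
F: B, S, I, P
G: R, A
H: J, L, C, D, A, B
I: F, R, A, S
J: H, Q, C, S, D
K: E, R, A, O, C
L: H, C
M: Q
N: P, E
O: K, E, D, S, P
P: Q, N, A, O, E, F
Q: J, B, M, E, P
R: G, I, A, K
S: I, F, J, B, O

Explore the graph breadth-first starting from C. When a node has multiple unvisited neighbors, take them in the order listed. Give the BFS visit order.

Visit C; enqueue J, H, D, L, K → queue [J, H, D, L, K]
Visit J; enqueue Q, S → queue [H, D, L, K, Q, S]
Visit H; enqueue A, B → queue [D, L, K, Q, S, A, B]
Visit D; enqueue E, O → queue [L, K, Q, S, A, B, E, O]
Visit L → queue [K, Q, S, A, B, E, O]
Visit K; enqueue R → queue [Q, S, A, B, E, O, R]
Visit Q; enqueue M, P → queue [S, A, B, E, O, R, M, P]
Visit S; enqueue I, F → queue [A, B, E, O, R, M, P, I, F]
Visit A; enqueue G → queue [B, E, O, R, M, P, I, F, G]
Visit B → queue [E, O, R, M, P, I, F, G]
Visit E; enqueue N → queue [O, R, M, P, I, F, G, N]
Visit O → queue [R, M, P, I, F, G, N]
Visit R → queue [M, P, I, F, G, N]
Visit M → queue [P, I, F, G, N]
Visit P → queue [I, F, G, N]
Visit I → queue [F, G, N]
Visit F → queue [G, N]
Visit G → queue [N]
Visit N → queue []

C, J, H, D, L, K, Q, S, A, B, E, O, R, M, P, I, F, G, N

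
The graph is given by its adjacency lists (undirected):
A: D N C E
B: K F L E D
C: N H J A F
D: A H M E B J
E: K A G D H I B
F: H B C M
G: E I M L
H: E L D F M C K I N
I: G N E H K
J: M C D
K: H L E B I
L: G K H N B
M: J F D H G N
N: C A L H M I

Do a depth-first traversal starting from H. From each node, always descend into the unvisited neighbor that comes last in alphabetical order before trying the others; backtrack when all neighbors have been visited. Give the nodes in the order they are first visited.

Visit H
H → N
N → M
M → J
J → D
D → E
E → K
K → L
L → G
G → I
L → B
B → F
F → C
C → A

H, N, M, J, D, E, K, L, G, I, B, F, C, A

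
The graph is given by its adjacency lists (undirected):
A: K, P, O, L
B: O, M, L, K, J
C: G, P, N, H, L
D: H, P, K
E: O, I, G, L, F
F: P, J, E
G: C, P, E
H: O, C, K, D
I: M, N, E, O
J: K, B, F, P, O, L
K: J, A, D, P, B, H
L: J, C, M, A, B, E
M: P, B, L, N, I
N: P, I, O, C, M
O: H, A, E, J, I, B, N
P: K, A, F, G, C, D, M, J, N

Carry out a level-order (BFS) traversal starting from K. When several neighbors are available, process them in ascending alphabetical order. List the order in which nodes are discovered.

K → A → B → D → H → J → P → L → O → M → C → F → G → N → E → I

Visit K; enqueue A, B, D, H, J, P → queue [A, B, D, H, J, P]
Visit A; enqueue L, O → queue [B, D, H, J, P, L, O]
Visit B; enqueue M → queue [D, H, J, P, L, O, M]
Visit D → queue [H, J, P, L, O, M]
Visit H; enqueue C → queue [J, P, L, O, M, C]
Visit J; enqueue F → queue [P, L, O, M, C, F]
Visit P; enqueue G, N → queue [L, O, M, C, F, G, N]
Visit L; enqueue E → queue [O, M, C, F, G, N, E]
Visit O; enqueue I → queue [M, C, F, G, N, E, I]
Visit M → queue [C, F, G, N, E, I]
Visit C → queue [F, G, N, E, I]
Visit F → queue [G, N, E, I]
Visit G → queue [N, E, I]
Visit N → queue [E, I]
Visit E → queue [I]
Visit I → queue []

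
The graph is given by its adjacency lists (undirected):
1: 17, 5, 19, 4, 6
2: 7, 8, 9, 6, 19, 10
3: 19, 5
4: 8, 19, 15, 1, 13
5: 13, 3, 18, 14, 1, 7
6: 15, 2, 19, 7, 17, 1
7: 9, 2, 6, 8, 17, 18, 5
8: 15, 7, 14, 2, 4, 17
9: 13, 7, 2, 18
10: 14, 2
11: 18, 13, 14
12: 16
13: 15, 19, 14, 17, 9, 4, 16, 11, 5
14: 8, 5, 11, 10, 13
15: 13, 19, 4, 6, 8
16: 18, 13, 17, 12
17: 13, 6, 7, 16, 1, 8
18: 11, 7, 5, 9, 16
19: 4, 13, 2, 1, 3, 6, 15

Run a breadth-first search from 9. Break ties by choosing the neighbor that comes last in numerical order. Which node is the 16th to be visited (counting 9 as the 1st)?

10

Visit 9; enqueue 18, 13, 7, 2 → queue [18, 13, 7, 2]
Visit 18; enqueue 16, 11, 5 → queue [13, 7, 2, 16, 11, 5]
Visit 13; enqueue 19, 17, 15, 14, 4 → queue [7, 2, 16, 11, 5, 19, 17, 15, 14, 4]
Visit 7; enqueue 8, 6 → queue [2, 16, 11, 5, 19, 17, 15, 14, 4, 8, 6]
Visit 2; enqueue 10 → queue [16, 11, 5, 19, 17, 15, 14, 4, 8, 6, 10]
Visit 16; enqueue 12 → queue [11, 5, 19, 17, 15, 14, 4, 8, 6, 10, 12]
Visit 11 → queue [5, 19, 17, 15, 14, 4, 8, 6, 10, 12]
Visit 5; enqueue 3, 1 → queue [19, 17, 15, 14, 4, 8, 6, 10, 12, 3, 1]
Visit 19 → queue [17, 15, 14, 4, 8, 6, 10, 12, 3, 1]
Visit 17 → queue [15, 14, 4, 8, 6, 10, 12, 3, 1]
Visit 15 → queue [14, 4, 8, 6, 10, 12, 3, 1]
Visit 14 → queue [4, 8, 6, 10, 12, 3, 1]
Visit 4 → queue [8, 6, 10, 12, 3, 1]
Visit 8 → queue [6, 10, 12, 3, 1]
Visit 6 → queue [10, 12, 3, 1]
Visit 10 → queue [12, 3, 1]
Visit 12 → queue [3, 1]
Visit 3 → queue [1]
Visit 1 → queue []

Visit order: 9, 18, 13, 7, 2, 16, 11, 5, 19, 17, 15, 14, 4, 8, 6, 10, 12, 3, 1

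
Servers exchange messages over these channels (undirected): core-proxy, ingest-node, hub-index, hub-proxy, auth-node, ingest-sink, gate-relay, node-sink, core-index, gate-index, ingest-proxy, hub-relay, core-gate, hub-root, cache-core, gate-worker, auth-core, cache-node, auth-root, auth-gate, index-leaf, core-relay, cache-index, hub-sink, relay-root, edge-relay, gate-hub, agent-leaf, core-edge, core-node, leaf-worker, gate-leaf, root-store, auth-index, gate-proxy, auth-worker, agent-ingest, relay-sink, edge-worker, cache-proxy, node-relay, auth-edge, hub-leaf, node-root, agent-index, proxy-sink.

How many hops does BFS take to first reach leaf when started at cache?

Level 0: cache
Level 1: core, index, node, proxy
Level 2: agent, auth, edge, gate, hub, ingest, leaf, relay, root, sink
Level 3: store, worker
leaf first appears at level 2.

2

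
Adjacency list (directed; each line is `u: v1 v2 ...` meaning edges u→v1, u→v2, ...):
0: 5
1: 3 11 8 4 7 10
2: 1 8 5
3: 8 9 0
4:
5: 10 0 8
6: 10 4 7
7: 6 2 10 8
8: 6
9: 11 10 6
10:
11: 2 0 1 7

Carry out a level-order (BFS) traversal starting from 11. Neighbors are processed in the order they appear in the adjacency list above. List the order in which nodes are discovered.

Visit 11; enqueue 2, 0, 1, 7 → queue [2, 0, 1, 7]
Visit 2; enqueue 8, 5 → queue [0, 1, 7, 8, 5]
Visit 0 → queue [1, 7, 8, 5]
Visit 1; enqueue 3, 4, 10 → queue [7, 8, 5, 3, 4, 10]
Visit 7; enqueue 6 → queue [8, 5, 3, 4, 10, 6]
Visit 8 → queue [5, 3, 4, 10, 6]
Visit 5 → queue [3, 4, 10, 6]
Visit 3; enqueue 9 → queue [4, 10, 6, 9]
Visit 4 → queue [10, 6, 9]
Visit 10 → queue [6, 9]
Visit 6 → queue [9]
Visit 9 → queue []

11 2 0 1 7 8 5 3 4 10 6 9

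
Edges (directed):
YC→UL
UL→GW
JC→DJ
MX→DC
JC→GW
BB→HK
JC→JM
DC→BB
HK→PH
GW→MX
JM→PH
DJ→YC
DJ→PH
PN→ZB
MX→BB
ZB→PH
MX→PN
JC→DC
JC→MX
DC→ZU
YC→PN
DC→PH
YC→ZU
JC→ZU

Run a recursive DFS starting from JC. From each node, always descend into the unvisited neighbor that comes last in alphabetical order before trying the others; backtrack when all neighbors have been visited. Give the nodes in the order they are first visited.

JC → ZU → MX → PN → ZB → PH → DC → BB → HK → JM → GW → DJ → YC → UL

Visit JC
JC → ZU
JC → MX
MX → PN
PN → ZB
ZB → PH
MX → DC
DC → BB
BB → HK
JC → JM
JC → GW
JC → DJ
DJ → YC
YC → UL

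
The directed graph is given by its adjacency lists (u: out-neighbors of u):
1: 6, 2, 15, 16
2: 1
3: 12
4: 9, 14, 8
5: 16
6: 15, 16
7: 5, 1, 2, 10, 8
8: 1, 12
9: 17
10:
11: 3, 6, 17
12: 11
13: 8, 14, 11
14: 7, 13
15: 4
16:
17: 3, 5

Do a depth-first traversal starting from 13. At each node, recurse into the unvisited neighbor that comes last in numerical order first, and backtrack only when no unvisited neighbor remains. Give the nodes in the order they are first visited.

Visit 13
13 → 14
14 → 7
7 → 10
7 → 8
8 → 12
12 → 11
11 → 17
17 → 5
5 → 16
17 → 3
11 → 6
6 → 15
15 → 4
4 → 9
8 → 1
1 → 2

13 → 14 → 7 → 10 → 8 → 12 → 11 → 17 → 5 → 16 → 3 → 6 → 15 → 4 → 9 → 1 → 2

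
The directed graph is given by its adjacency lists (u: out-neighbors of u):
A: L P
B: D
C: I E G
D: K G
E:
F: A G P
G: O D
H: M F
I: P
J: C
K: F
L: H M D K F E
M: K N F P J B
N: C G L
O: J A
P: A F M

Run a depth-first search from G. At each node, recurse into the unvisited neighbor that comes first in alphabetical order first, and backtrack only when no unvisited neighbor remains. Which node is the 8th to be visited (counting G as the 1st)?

H

Visit G
G → D
D → K
K → F
F → A
A → L
L → E
L → H
H → M
M → B
M → J
J → C
C → I
I → P
M → N
G → O

Visit order: G, D, K, F, A, L, E, H, M, B, J, C, I, P, N, O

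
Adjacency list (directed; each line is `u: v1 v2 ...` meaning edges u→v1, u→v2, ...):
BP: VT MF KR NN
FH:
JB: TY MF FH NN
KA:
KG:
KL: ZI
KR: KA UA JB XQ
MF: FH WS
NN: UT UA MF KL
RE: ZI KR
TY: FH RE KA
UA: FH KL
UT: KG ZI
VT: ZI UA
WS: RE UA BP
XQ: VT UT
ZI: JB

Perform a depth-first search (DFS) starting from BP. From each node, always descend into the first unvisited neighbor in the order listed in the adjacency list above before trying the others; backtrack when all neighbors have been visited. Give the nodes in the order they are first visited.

BP -> VT -> ZI -> JB -> TY -> FH -> RE -> KR -> KA -> UA -> KL -> XQ -> UT -> KG -> MF -> WS -> NN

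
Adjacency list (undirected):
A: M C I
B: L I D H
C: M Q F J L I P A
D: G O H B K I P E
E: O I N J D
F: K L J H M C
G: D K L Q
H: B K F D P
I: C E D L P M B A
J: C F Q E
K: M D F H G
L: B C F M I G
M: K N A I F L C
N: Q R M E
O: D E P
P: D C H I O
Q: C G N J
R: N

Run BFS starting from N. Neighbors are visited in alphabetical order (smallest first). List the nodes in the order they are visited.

N -> E -> M -> Q -> R -> D -> I -> J -> O -> A -> C -> F -> K -> L -> G -> B -> H -> P

Visit N; enqueue E, M, Q, R → queue [E, M, Q, R]
Visit E; enqueue D, I, J, O → queue [M, Q, R, D, I, J, O]
Visit M; enqueue A, C, F, K, L → queue [Q, R, D, I, J, O, A, C, F, K, L]
Visit Q; enqueue G → queue [R, D, I, J, O, A, C, F, K, L, G]
Visit R → queue [D, I, J, O, A, C, F, K, L, G]
Visit D; enqueue B, H, P → queue [I, J, O, A, C, F, K, L, G, B, H, P]
Visit I → queue [J, O, A, C, F, K, L, G, B, H, P]
Visit J → queue [O, A, C, F, K, L, G, B, H, P]
Visit O → queue [A, C, F, K, L, G, B, H, P]
Visit A → queue [C, F, K, L, G, B, H, P]
Visit C → queue [F, K, L, G, B, H, P]
Visit F → queue [K, L, G, B, H, P]
Visit K → queue [L, G, B, H, P]
Visit L → queue [G, B, H, P]
Visit G → queue [B, H, P]
Visit B → queue [H, P]
Visit H → queue [P]
Visit P → queue []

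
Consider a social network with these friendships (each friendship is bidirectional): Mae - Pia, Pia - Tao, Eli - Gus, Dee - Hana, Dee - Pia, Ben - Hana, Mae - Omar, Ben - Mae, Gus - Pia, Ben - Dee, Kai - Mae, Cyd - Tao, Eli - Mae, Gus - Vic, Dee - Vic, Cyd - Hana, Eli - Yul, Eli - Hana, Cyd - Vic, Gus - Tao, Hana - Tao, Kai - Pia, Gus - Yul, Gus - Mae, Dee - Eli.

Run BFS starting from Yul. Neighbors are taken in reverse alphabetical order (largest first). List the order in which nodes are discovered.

Yul, Gus, Eli, Vic, Tao, Pia, Mae, Hana, Dee, Cyd, Kai, Omar, Ben

Visit Yul; enqueue Gus, Eli → queue [Gus, Eli]
Visit Gus; enqueue Vic, Tao, Pia, Mae → queue [Eli, Vic, Tao, Pia, Mae]
Visit Eli; enqueue Hana, Dee → queue [Vic, Tao, Pia, Mae, Hana, Dee]
Visit Vic; enqueue Cyd → queue [Tao, Pia, Mae, Hana, Dee, Cyd]
Visit Tao → queue [Pia, Mae, Hana, Dee, Cyd]
Visit Pia; enqueue Kai → queue [Mae, Hana, Dee, Cyd, Kai]
Visit Mae; enqueue Omar, Ben → queue [Hana, Dee, Cyd, Kai, Omar, Ben]
Visit Hana → queue [Dee, Cyd, Kai, Omar, Ben]
Visit Dee → queue [Cyd, Kai, Omar, Ben]
Visit Cyd → queue [Kai, Omar, Ben]
Visit Kai → queue [Omar, Ben]
Visit Omar → queue [Ben]
Visit Ben → queue []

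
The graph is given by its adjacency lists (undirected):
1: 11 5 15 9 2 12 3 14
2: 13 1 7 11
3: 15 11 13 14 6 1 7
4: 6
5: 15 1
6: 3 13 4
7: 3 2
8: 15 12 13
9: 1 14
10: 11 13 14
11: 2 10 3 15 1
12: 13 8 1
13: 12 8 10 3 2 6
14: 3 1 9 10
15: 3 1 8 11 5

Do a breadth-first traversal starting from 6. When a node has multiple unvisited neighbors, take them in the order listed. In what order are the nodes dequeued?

6 → 3 → 13 → 4 → 15 → 11 → 14 → 1 → 7 → 12 → 8 → 10 → 2 → 5 → 9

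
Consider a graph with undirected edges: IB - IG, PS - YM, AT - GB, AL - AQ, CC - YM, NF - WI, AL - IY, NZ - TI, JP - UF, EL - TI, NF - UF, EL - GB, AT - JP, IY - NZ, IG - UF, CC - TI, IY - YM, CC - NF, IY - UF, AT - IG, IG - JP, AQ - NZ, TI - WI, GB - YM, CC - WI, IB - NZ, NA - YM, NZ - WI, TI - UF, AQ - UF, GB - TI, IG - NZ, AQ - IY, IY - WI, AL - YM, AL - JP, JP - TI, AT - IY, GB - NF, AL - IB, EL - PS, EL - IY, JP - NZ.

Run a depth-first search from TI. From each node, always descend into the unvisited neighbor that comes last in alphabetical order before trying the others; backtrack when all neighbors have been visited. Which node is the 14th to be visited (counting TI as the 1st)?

Visit TI
TI → WI
WI → NZ
NZ → JP
JP → UF
UF → NF
NF → GB
GB → YM
YM → PS
PS → EL
EL → IY
IY → AT
AT → IG
IG → IB
IB → AL
AL → AQ
YM → NA
YM → CC

Visit order: TI, WI, NZ, JP, UF, NF, GB, YM, PS, EL, IY, AT, IG, IB, AL, AQ, NA, CC

IB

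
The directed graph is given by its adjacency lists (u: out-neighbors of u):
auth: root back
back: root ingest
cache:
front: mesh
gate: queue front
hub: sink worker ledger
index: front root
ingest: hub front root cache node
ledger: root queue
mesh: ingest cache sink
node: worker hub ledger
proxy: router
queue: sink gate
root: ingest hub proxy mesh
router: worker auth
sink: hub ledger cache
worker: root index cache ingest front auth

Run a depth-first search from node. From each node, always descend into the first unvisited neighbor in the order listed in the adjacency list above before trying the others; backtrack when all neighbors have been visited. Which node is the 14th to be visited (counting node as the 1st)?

router

Visit node
node → worker
worker → root
root → ingest
ingest → hub
hub → sink
sink → ledger
ledger → queue
queue → gate
gate → front
front → mesh
mesh → cache
root → proxy
proxy → router
router → auth
auth → back
worker → index

Visit order: node, worker, root, ingest, hub, sink, ledger, queue, gate, front, mesh, cache, proxy, router, auth, back, index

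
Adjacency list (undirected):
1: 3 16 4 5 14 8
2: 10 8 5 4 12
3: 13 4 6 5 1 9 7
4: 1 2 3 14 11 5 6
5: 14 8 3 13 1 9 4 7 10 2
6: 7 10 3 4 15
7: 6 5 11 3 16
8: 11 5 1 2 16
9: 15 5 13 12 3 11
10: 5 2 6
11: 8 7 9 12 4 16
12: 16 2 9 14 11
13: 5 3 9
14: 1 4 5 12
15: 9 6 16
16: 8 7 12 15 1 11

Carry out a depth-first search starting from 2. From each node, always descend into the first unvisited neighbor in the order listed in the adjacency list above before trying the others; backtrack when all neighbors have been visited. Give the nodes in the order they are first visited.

2 -> 10 -> 5 -> 14 -> 1 -> 3 -> 13 -> 9 -> 15 -> 6 -> 7 -> 11 -> 8 -> 16 -> 12 -> 4

Visit 2
2 → 10
10 → 5
5 → 14
14 → 1
1 → 3
3 → 13
13 → 9
9 → 15
15 → 6
6 → 7
7 → 11
11 → 8
8 → 16
16 → 12
11 → 4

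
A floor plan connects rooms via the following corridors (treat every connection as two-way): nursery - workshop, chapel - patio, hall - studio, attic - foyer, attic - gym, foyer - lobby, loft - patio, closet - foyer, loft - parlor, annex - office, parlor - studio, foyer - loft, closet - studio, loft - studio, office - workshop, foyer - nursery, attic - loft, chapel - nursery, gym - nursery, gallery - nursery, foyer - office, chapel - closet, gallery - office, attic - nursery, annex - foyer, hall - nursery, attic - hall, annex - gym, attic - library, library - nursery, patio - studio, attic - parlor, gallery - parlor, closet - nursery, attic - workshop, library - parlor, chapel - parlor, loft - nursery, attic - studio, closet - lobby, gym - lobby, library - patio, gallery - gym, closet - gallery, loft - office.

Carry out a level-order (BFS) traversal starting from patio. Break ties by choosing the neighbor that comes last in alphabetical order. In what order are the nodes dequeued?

Visit patio; enqueue studio, loft, library, chapel → queue [studio, loft, library, chapel]
Visit studio; enqueue parlor, hall, closet, attic → queue [loft, library, chapel, parlor, hall, closet, attic]
Visit loft; enqueue office, nursery, foyer → queue [library, chapel, parlor, hall, closet, attic, office, nursery, foyer]
Visit library → queue [chapel, parlor, hall, closet, attic, office, nursery, foyer]
Visit chapel → queue [parlor, hall, closet, attic, office, nursery, foyer]
Visit parlor; enqueue gallery → queue [hall, closet, attic, office, nursery, foyer, gallery]
Visit hall → queue [closet, attic, office, nursery, foyer, gallery]
Visit closet; enqueue lobby → queue [attic, office, nursery, foyer, gallery, lobby]
Visit attic; enqueue workshop, gym → queue [office, nursery, foyer, gallery, lobby, workshop, gym]
Visit office; enqueue annex → queue [nursery, foyer, gallery, lobby, workshop, gym, annex]
Visit nursery → queue [foyer, gallery, lobby, workshop, gym, annex]
Visit foyer → queue [gallery, lobby, workshop, gym, annex]
Visit gallery → queue [lobby, workshop, gym, annex]
Visit lobby → queue [workshop, gym, annex]
Visit workshop → queue [gym, annex]
Visit gym → queue [annex]
Visit annex → queue []

patio → studio → loft → library → chapel → parlor → hall → closet → attic → office → nursery → foyer → gallery → lobby → workshop → gym → annex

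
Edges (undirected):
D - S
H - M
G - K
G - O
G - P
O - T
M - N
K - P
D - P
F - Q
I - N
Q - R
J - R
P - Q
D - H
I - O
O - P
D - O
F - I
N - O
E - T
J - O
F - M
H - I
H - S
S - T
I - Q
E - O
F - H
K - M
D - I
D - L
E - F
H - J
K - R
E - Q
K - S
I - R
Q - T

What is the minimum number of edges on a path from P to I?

Level 0: P
Level 1: D, G, K, O, Q
Level 2: E, F, H, I, J, L, M, N, R, S, T
I first appears at level 2.

2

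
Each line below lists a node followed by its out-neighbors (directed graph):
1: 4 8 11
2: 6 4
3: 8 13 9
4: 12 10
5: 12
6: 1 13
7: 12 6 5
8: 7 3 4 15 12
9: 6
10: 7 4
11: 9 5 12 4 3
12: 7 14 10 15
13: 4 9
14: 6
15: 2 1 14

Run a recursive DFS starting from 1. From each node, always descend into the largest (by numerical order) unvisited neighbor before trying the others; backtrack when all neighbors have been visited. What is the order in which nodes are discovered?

Visit 1
1 → 11
11 → 12
12 → 15
15 → 14
14 → 6
6 → 13
13 → 9
13 → 4
4 → 10
10 → 7
7 → 5
15 → 2
11 → 3
3 → 8

1 → 11 → 12 → 15 → 14 → 6 → 13 → 9 → 4 → 10 → 7 → 5 → 2 → 3 → 8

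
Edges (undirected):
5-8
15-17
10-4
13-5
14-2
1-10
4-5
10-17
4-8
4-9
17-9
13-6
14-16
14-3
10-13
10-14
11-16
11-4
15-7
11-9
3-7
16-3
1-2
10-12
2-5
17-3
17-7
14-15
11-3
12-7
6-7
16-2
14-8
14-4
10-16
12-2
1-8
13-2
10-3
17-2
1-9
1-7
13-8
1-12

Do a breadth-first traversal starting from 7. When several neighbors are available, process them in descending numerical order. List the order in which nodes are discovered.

7 -> 17 -> 15 -> 12 -> 6 -> 3 -> 1 -> 10 -> 9 -> 2 -> 14 -> 13 -> 16 -> 11 -> 8 -> 4 -> 5

Visit 7; enqueue 17, 15, 12, 6, 3, 1 → queue [17, 15, 12, 6, 3, 1]
Visit 17; enqueue 10, 9, 2 → queue [15, 12, 6, 3, 1, 10, 9, 2]
Visit 15; enqueue 14 → queue [12, 6, 3, 1, 10, 9, 2, 14]
Visit 12 → queue [6, 3, 1, 10, 9, 2, 14]
Visit 6; enqueue 13 → queue [3, 1, 10, 9, 2, 14, 13]
Visit 3; enqueue 16, 11 → queue [1, 10, 9, 2, 14, 13, 16, 11]
Visit 1; enqueue 8 → queue [10, 9, 2, 14, 13, 16, 11, 8]
Visit 10; enqueue 4 → queue [9, 2, 14, 13, 16, 11, 8, 4]
Visit 9 → queue [2, 14, 13, 16, 11, 8, 4]
Visit 2; enqueue 5 → queue [14, 13, 16, 11, 8, 4, 5]
Visit 14 → queue [13, 16, 11, 8, 4, 5]
Visit 13 → queue [16, 11, 8, 4, 5]
Visit 16 → queue [11, 8, 4, 5]
Visit 11 → queue [8, 4, 5]
Visit 8 → queue [4, 5]
Visit 4 → queue [5]
Visit 5 → queue []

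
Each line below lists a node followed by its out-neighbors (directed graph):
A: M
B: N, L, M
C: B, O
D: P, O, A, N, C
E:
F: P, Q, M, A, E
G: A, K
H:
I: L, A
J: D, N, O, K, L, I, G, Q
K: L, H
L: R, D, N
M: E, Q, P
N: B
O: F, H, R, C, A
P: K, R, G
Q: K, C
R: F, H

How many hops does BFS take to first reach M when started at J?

3

Level 0: J
Level 1: D, G, I, K, L, N, O, Q
Level 2: A, B, C, F, H, P, R
Level 3: E, M
M first appears at level 3.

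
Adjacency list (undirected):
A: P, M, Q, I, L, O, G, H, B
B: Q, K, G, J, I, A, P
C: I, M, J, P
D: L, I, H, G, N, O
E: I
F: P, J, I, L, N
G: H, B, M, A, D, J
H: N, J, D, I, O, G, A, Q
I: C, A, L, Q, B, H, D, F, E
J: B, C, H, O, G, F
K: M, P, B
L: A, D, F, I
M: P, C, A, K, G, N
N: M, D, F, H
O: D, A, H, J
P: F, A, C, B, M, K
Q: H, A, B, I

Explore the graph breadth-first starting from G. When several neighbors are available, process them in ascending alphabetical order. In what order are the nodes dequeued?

Visit G; enqueue A, B, D, H, J, M → queue [A, B, D, H, J, M]
Visit A; enqueue I, L, O, P, Q → queue [B, D, H, J, M, I, L, O, P, Q]
Visit B; enqueue K → queue [D, H, J, M, I, L, O, P, Q, K]
Visit D; enqueue N → queue [H, J, M, I, L, O, P, Q, K, N]
Visit H → queue [J, M, I, L, O, P, Q, K, N]
Visit J; enqueue C, F → queue [M, I, L, O, P, Q, K, N, C, F]
Visit M → queue [I, L, O, P, Q, K, N, C, F]
Visit I; enqueue E → queue [L, O, P, Q, K, N, C, F, E]
Visit L → queue [O, P, Q, K, N, C, F, E]
Visit O → queue [P, Q, K, N, C, F, E]
Visit P → queue [Q, K, N, C, F, E]
Visit Q → queue [K, N, C, F, E]
Visit K → queue [N, C, F, E]
Visit N → queue [C, F, E]
Visit C → queue [F, E]
Visit F → queue [E]
Visit E → queue []

G, A, B, D, H, J, M, I, L, O, P, Q, K, N, C, F, E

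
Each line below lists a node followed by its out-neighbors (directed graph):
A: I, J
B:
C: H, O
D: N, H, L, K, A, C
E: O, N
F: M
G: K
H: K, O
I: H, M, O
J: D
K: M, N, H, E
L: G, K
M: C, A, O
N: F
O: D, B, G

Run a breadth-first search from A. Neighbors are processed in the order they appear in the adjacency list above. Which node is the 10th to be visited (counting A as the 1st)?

Visit A; enqueue I, J → queue [I, J]
Visit I; enqueue H, M, O → queue [J, H, M, O]
Visit J; enqueue D → queue [H, M, O, D]
Visit H; enqueue K → queue [M, O, D, K]
Visit M; enqueue C → queue [O, D, K, C]
Visit O; enqueue B, G → queue [D, K, C, B, G]
Visit D; enqueue N, L → queue [K, C, B, G, N, L]
Visit K; enqueue E → queue [C, B, G, N, L, E]
Visit C → queue [B, G, N, L, E]
Visit B → queue [G, N, L, E]
Visit G → queue [N, L, E]
Visit N; enqueue F → queue [L, E, F]
Visit L → queue [E, F]
Visit E → queue [F]
Visit F → queue []

Visit order: A, I, J, H, M, O, D, K, C, B, G, N, L, E, F

B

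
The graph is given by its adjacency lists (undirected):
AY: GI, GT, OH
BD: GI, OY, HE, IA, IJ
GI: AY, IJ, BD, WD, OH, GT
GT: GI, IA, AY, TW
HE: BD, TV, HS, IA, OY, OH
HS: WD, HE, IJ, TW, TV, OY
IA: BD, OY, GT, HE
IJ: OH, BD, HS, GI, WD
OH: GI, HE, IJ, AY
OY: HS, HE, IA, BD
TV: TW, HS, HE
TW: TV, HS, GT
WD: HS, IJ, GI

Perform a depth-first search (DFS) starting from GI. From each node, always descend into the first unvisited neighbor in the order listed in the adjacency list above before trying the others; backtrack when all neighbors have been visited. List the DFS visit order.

Visit GI
GI → AY
AY → GT
GT → IA
IA → BD
BD → OY
OY → HS
HS → WD
WD → IJ
IJ → OH
OH → HE
HE → TV
TV → TW

GI AY GT IA BD OY HS WD IJ OH HE TV TW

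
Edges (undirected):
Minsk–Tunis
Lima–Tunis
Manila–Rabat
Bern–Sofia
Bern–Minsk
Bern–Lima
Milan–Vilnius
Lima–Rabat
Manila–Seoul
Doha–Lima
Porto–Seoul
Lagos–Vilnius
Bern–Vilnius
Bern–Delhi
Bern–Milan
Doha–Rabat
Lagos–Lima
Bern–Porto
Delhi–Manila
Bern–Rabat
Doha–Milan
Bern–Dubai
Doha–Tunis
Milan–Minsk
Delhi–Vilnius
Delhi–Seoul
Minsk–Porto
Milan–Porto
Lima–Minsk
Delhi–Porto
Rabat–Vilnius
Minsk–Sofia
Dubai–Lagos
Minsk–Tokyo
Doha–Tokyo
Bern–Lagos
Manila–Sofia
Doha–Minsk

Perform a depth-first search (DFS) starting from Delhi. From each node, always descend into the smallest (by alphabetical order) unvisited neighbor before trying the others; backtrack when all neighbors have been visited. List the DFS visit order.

Visit Delhi
Delhi → Bern
Bern → Dubai
Dubai → Lagos
Lagos → Lima
Lima → Doha
Doha → Milan
Milan → Minsk
Minsk → Porto
Porto → Seoul
Seoul → Manila
Manila → Rabat
Rabat → Vilnius
Manila → Sofia
Minsk → Tokyo
Minsk → Tunis

Delhi, Bern, Dubai, Lagos, Lima, Doha, Milan, Minsk, Porto, Seoul, Manila, Rabat, Vilnius, Sofia, Tokyo, Tunis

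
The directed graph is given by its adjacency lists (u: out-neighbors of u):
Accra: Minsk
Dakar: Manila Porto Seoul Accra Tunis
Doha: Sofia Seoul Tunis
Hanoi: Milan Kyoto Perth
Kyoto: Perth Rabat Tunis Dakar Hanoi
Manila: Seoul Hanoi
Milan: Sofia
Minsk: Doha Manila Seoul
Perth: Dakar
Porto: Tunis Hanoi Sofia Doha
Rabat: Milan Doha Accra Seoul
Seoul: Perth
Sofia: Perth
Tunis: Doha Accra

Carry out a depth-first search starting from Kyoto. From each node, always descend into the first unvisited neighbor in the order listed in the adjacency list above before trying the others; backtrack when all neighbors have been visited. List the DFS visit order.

Kyoto, Perth, Dakar, Manila, Seoul, Hanoi, Milan, Sofia, Porto, Tunis, Doha, Accra, Minsk, Rabat

Visit Kyoto
Kyoto → Perth
Perth → Dakar
Dakar → Manila
Manila → Seoul
Manila → Hanoi
Hanoi → Milan
Milan → Sofia
Dakar → Porto
Porto → Tunis
Tunis → Doha
Tunis → Accra
Accra → Minsk
Kyoto → Rabat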